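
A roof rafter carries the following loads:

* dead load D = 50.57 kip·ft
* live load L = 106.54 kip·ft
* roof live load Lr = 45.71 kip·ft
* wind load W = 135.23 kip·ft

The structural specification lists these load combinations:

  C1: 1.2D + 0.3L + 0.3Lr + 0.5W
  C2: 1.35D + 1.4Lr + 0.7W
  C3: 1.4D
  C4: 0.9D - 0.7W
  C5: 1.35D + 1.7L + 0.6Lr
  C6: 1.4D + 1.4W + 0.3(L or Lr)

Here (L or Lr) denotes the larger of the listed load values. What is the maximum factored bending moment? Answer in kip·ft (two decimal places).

(L or Lr) → L = 106.54 kip·ft.
C1: 1.2(50.57) + 0.3(106.54) + 0.3(45.71) + 0.5(135.23) = 60.68 + 31.96 + 13.71 + 67.62 = 173.97
C2: 1.35(50.57) + 1.4(45.71) + 0.7(135.23) = 68.27 + 63.99 + 94.66 = 226.92
C3: 1.4(50.57) = 70.80
C4: 0.9(50.57) - 0.7(135.23) = 45.51 - 94.66 = -49.15
C5: 1.35(50.57) + 1.7(106.54) + 0.6(45.71) = 276.81
C6: 1.4(50.57) + 1.4(135.23) + 0.3(106.54) = 70.80 + 189.32 + 31.96 = 292.08
The controlling combination is 6, giving 292.08 kip·ft.

292.08 kip·ft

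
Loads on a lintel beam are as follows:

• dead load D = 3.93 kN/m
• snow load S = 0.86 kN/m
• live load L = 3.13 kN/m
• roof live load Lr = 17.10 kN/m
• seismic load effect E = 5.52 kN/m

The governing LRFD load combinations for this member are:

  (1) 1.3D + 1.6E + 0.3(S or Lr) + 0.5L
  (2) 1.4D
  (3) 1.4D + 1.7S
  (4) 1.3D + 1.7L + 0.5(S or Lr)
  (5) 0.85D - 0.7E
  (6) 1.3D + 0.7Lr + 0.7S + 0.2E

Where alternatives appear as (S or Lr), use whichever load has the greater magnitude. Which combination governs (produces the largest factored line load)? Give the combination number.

Combination 1

(S or Lr) → Lr = 17.10 kN/m.
(1) 1.3(3.93) + 1.6(5.52) + 0.3(17.10) + 0.5(3.13) = 20.64
(2) 1.4(3.93) = 5.50
(3) 1.4(3.93) + 1.7(0.86) = 6.96
(4) 1.3(3.93) + 1.7(3.13) + 0.5(17.10) = 18.98
(5) 0.85(3.93) - 0.7(5.52) = -0.52
(6) 1.3(3.93) + 0.7(17.10) + 0.7(0.86) + 0.2(5.52) = 18.79
The largest value is 20.64 kN/m from combination 1.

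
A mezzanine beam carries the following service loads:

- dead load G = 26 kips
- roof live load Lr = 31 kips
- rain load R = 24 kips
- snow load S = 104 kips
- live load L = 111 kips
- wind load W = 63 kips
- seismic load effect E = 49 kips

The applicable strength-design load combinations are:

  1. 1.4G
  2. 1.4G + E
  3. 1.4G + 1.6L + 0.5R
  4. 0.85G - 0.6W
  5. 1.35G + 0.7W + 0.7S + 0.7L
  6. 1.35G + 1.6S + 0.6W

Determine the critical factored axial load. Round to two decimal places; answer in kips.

239.30 kips

1. 1.4(26) = 36.40
2. 1.4(26) + 1.0(49) = 36.40 + 49.00 = 85.40
3. 1.4(26) + 1.6(111) + 0.5(24) = 36.40 + 177.60 + 12.00 = 226.00
4. 0.85(26) - 0.6(63) = 22.10 - 37.80 = -15.70
5. 1.35(26) + 0.7(63) + 0.7(104) + 0.7(111) = 35.10 + 44.10 + 72.80 + 77.70 = 229.70
6. 1.35(26) + 1.6(104) + 0.6(63) = 35.10 + 166.40 + 37.80 = 239.30
Maximum is from combination 6.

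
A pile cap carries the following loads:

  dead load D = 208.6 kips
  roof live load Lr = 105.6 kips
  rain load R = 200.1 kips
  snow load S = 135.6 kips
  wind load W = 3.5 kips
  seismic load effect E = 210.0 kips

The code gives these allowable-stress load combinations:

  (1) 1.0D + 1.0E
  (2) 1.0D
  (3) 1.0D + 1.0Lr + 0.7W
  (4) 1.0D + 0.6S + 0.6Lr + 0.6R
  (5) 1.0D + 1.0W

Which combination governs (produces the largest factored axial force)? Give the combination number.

Combination 4

(1) 1.0(208.6) + 1.0(210.0) = 208.6 + 210.0 = 418.6
(2) 1.0(208.6) = 208.6
(3) 1.0(208.6) + 1.0(105.6) + 0.7(3.5) = 208.6 + 105.6 + 2.5 = 316.7
(4) 1.0(208.6) + 0.6(135.6) + 0.6(105.6) + 0.6(200.1) = 473.4
(5) 1.0(208.6) + 1.0(3.5) = 208.6 + 3.5 = 212.1
The largest value is 473.4 kips from combination 4.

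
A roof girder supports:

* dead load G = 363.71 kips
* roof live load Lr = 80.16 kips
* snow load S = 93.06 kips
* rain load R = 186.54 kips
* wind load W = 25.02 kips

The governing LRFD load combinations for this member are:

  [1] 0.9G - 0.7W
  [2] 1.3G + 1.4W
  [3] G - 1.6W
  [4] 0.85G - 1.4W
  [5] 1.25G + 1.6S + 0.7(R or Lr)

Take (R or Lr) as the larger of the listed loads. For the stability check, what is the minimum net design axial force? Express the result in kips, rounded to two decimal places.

274.13 kips

(R or Lr) → R = 186.54 kips.
[1] 0.9(363.71) - 0.7(25.02) = 309.83
[2] 1.3(363.71) + 1.4(25.02) = 507.85
[3] 1.0(363.71) - 1.6(25.02) = 323.68
[4] 0.85(363.71) - 1.4(25.02) = 274.13
[5] 1.25(363.71) + 1.6(93.06) + 0.7(186.54) = 734.11
Combination 4 gives the minimum: 274.13 kips.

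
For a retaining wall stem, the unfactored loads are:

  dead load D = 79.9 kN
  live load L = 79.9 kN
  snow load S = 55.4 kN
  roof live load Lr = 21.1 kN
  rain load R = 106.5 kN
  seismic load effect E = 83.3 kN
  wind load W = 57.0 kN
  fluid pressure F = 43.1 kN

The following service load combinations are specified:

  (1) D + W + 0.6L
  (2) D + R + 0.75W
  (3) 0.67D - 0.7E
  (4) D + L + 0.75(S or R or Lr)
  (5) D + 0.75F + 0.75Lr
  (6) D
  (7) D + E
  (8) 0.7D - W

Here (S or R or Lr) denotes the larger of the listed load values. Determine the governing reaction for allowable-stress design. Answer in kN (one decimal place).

239.7 kN

(S or R or Lr) → R = 106.5 kN.
(1) 1.0(79.9) + 1.0(57.0) + 0.6(79.9) = 79.9 + 57.0 + 47.9 = 184.8
(2) 1.0(79.9) + 1.0(106.5) + 0.75(57.0) = 79.9 + 106.5 + 42.8 = 229.2
(3) 0.67(79.9) - 0.7(83.3) = 53.5 - 58.3 = -4.8
(4) 1.0(79.9) + 1.0(79.9) + 0.75(106.5) = 79.9 + 79.9 + 79.9 = 239.7
(5) 1.0(79.9) + 0.75(43.1) + 0.75(21.1) = 128.1
(6) 1.0(79.9) = 79.9
(7) 1.0(79.9) + 1.0(83.3) = 79.9 + 83.3 = 163.2
(8) 0.7(79.9) - 1.0(57.0) = 55.9 - 57.0 = -1.1
Maximum is from combination 4.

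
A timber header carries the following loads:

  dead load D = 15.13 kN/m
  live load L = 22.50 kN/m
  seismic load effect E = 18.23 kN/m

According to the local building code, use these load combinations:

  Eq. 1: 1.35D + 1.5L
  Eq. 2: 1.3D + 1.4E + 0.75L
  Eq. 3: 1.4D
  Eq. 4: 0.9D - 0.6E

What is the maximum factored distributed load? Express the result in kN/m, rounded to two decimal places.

62.07 kN/m

Eq. 1: 1.35(15.13) + 1.5(22.50) = 20.43 + 33.75 = 54.18
Eq. 2: 1.3(15.13) + 1.4(18.23) + 0.75(22.50) = 19.67 + 25.52 + 16.88 = 62.07
Eq. 3: 1.4(15.13) = 21.18
Eq. 4: 0.9(15.13) - 0.6(18.23) = 13.62 - 10.94 = 2.68
Maximum is from combination 2.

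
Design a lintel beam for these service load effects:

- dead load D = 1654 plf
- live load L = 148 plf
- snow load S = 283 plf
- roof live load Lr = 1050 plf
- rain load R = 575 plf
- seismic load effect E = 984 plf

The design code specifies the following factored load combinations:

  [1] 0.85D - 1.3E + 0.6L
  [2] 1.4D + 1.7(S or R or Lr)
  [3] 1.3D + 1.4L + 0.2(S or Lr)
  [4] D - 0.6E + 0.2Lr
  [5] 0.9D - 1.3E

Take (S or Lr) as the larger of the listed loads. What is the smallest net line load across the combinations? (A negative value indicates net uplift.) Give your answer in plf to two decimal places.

209.40 plf

(S or R or Lr) → Lr = 1050 plf; (S or Lr) → Lr = 1050 plf.
[1] 0.85(1654) - 1.3(984) + 0.6(148) = 215.50
[2] 1.4(1654) + 1.7(1050) = 4100.60
[3] 1.3(1654) + 1.4(148) + 0.2(1050) = 2567.40
[4] 1.0(1654) - 0.6(984) + 0.2(1050) = 1273.60
[5] 0.9(1654) - 1.3(984) = 209.40
Combination 5 gives the minimum: 209.40 plf.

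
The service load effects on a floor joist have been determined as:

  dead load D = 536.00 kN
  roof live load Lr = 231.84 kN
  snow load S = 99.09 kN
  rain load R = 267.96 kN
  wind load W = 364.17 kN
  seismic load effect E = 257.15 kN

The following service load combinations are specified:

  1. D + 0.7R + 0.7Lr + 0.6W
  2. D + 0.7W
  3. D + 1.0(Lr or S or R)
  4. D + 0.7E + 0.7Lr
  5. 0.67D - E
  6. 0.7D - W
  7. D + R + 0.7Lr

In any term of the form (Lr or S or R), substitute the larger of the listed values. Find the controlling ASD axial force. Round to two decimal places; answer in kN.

1104.36 kN

(Lr or S or R) → R = 267.96 kN.
1. 1.0(536.00) + 0.7(267.96) + 0.7(231.84) + 0.6(364.17) = 536.00 + 187.57 + 162.29 + 218.50 = 1104.36
2. 1.0(536.00) + 0.7(364.17) = 536.00 + 254.92 = 790.92
3. 1.0(536.00) + 1.0(267.96) = 536.00 + 267.96 = 803.96
4. 1.0(536.00) + 0.7(257.15) + 0.7(231.84) = 878.29
5. 0.67(536.00) - 1.0(257.15) = 359.12 - 257.15 = 101.97
6. 0.7(536.00) - 1.0(364.17) = 375.20 - 364.17 = 11.03
7. 1.0(536.00) + 1.0(267.96) + 0.7(231.84) = 536.00 + 267.96 + 162.29 = 966.25
Combination 1 governs: N = 1104.36 kN.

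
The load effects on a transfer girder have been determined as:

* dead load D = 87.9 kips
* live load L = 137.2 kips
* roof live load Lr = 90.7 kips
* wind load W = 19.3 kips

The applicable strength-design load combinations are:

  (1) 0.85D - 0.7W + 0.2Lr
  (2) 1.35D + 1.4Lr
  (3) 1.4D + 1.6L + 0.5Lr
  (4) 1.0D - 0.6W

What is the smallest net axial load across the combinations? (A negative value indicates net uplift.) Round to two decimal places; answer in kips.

76.32 kips

(1) 0.85(87.9) - 0.7(19.3) + 0.2(90.7) = 79.35
(2) 1.35(87.9) + 1.4(90.7) = 245.65
(3) 1.4(87.9) + 1.6(137.2) + 0.5(90.7) = 387.93
(4) 1.0(87.9) - 0.6(19.3) = 76.32
Combination 4 gives the minimum: 76.32 kips.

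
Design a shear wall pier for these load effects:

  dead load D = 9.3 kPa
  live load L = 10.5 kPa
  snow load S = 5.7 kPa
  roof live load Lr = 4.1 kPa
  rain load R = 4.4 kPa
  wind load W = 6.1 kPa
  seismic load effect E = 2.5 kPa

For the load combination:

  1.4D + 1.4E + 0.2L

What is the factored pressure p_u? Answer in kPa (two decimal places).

18.62 kPa

1.4(9.3) + 1.4(2.5) + 0.2(10.5) = 13.02 + 3.50 + 2.10 = 18.62
p_u = 18.62 kPa.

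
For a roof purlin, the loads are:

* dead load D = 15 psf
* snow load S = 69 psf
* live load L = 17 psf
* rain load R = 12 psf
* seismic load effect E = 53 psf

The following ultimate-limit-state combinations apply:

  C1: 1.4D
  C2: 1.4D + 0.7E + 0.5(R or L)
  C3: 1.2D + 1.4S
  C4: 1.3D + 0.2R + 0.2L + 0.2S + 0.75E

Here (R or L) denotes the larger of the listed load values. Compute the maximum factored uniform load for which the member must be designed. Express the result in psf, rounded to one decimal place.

(R or L) → L = 17 psf.
C1: 1.4(15) = 21.0
C2: 1.4(15) + 0.7(53) + 0.5(17) = 21.0 + 37.1 + 8.5 = 66.6
C3: 1.2(15) + 1.4(69) = 18.0 + 96.6 = 114.6
C4: 1.3(15) + 0.2(12) + 0.2(17) + 0.2(69) + 0.75(53) = 19.5 + 2.4 + 3.4 + 13.8 + 39.8 = 78.9
The controlling combination is 3, giving 114.6 psf.

114.6 psf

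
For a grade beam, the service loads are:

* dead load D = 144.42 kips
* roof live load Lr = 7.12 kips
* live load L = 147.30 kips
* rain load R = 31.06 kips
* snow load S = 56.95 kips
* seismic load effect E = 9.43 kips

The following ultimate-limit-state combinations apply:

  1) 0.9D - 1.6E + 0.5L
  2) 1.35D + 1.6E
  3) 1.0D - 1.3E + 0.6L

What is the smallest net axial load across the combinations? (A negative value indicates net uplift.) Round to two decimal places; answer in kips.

1) 0.9(144.42) - 1.6(9.43) + 0.5(147.30) = 129.98 - 15.09 + 73.65 = 188.54
2) 1.35(144.42) + 1.6(9.43) = 194.97 + 15.09 = 210.06
3) 1.0(144.42) - 1.3(9.43) + 0.6(147.30) = 144.42 - 12.26 + 88.38 = 220.54
Combination 1 gives the minimum: 188.54 kips.

188.54 kips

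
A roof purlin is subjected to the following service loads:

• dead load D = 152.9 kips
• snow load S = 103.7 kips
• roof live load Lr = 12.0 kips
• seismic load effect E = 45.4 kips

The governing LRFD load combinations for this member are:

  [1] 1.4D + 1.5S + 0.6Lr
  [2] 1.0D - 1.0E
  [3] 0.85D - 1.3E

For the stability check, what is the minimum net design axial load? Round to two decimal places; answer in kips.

[1] 1.4(152.9) + 1.5(103.7) + 0.6(12.0) = 214.06 + 155.55 + 7.20 = 376.81
[2] 1.0(152.9) - 1.0(45.4) = 152.90 - 45.40 = 107.50
[3] 0.85(152.9) - 1.3(45.4) = 129.97 - 59.02 = 70.95
Combination 3 gives the minimum: 70.95 kips.

70.95 kips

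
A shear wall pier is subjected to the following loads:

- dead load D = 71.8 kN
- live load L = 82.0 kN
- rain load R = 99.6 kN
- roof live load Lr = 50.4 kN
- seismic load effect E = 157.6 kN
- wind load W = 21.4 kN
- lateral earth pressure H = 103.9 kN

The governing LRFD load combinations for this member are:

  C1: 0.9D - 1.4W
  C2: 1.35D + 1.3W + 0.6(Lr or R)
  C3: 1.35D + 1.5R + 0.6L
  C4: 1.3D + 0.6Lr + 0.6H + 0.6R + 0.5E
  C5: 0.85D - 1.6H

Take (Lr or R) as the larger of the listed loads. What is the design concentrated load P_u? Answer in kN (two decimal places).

324.48 kN

(Lr or R) → R = 99.6 kN.
C1: 0.9(71.8) - 1.4(21.4) = 64.62 - 29.96 = 34.66
C2: 1.35(71.8) + 1.3(21.4) + 0.6(99.6) = 96.93 + 27.82 + 59.76 = 184.51
C3: 1.35(71.8) + 1.5(99.6) + 0.6(82.0) = 96.93 + 149.40 + 49.20 = 295.53
C4: 1.3(71.8) + 0.6(50.4) + 0.6(103.9) + 0.6(99.6) + 0.5(157.6) = 93.34 + 30.24 + 62.34 + 59.76 + 78.80 = 324.48
C5: 0.85(71.8) - 1.6(103.9) = 61.03 - 166.24 = -105.21
Combination 4 governs: P_u = 324.48 kN.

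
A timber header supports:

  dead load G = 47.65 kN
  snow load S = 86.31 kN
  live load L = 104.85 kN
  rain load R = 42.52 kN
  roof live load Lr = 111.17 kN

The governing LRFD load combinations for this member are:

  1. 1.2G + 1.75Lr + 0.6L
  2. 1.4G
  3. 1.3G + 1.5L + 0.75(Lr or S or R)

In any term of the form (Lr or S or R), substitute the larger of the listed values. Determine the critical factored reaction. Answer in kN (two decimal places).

314.64 kN

(Lr or S or R) → Lr = 111.17 kN.
1. 1.2(47.65) + 1.75(111.17) + 0.6(104.85) = 57.18 + 194.55 + 62.91 = 314.64
2. 1.4(47.65) = 66.71
3. 1.3(47.65) + 1.5(104.85) + 0.75(111.17) = 302.60
Combination 1 governs: V_u = 314.64 kN.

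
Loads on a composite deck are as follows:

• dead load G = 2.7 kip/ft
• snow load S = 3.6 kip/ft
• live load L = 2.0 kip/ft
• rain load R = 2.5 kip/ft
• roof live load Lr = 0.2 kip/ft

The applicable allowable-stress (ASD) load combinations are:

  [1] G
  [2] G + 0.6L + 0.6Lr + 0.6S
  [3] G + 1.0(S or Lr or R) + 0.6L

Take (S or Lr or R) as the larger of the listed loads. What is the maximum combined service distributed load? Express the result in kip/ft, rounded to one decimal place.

7.5 kip/ft

(S or Lr or R) → S = 3.6 kip/ft.
[1] 1.0(2.7) = 2.7
[2] 1.0(2.7) + 0.6(2.0) + 0.6(0.2) + 0.6(3.6) = 2.7 + 1.2 + 0.1 + 2.2 = 6.2
[3] 1.0(2.7) + 1.0(3.6) + 0.6(2.0) = 2.7 + 3.6 + 1.2 = 7.5
The controlling combination is 3, giving 7.5 kip/ft.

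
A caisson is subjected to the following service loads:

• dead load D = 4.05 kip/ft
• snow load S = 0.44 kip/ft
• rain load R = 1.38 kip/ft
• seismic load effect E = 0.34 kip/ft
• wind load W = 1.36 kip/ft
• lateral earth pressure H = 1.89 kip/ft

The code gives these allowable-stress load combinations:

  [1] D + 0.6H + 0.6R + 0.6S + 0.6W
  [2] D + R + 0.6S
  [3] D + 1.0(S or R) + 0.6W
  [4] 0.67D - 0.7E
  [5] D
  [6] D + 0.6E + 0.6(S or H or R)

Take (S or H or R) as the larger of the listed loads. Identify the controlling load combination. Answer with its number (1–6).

(S or R) → R = 1.38 kip/ft; (S or H or R) → H = 1.89 kip/ft.
[1] 1.0(4.05) + 0.6(1.89) + 0.6(1.38) + 0.6(0.44) + 0.6(1.36) = 4.05 + 1.13 + 0.83 + 0.26 + 0.82 = 7.09
[2] 1.0(4.05) + 1.0(1.38) + 0.6(0.44) = 4.05 + 1.38 + 0.26 = 5.69
[3] 1.0(4.05) + 1.0(1.38) + 0.6(1.36) = 4.05 + 1.38 + 0.82 = 6.25
[4] 0.67(4.05) - 0.7(0.34) = 2.48
[5] 1.0(4.05) = 4.05
[6] 1.0(4.05) + 0.6(0.34) + 0.6(1.89) = 5.39
The largest value is 7.09 kip/ft from combination 1.

Combination 1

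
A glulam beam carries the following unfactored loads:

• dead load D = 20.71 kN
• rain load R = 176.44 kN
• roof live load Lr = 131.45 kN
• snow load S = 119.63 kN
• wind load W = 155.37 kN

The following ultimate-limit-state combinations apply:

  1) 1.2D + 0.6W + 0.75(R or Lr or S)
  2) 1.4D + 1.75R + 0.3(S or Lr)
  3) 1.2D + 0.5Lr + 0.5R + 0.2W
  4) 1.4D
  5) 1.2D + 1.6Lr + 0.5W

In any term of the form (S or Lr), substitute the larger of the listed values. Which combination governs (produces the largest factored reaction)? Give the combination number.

Combination 2

(R or Lr or S) → R = 176.44 kN; (S or Lr) → Lr = 131.45 kN.
1) 1.2(20.71) + 0.6(155.37) + 0.75(176.44) = 24.85 + 93.22 + 132.33 = 250.40
2) 1.4(20.71) + 1.75(176.44) + 0.3(131.45) = 28.99 + 308.77 + 39.44 = 377.20
3) 1.2(20.71) + 0.5(131.45) + 0.5(176.44) + 0.2(155.37) = 24.85 + 65.73 + 88.22 + 31.07 = 209.87
4) 1.4(20.71) = 28.99
5) 1.2(20.71) + 1.6(131.45) + 0.5(155.37) = 24.85 + 210.32 + 77.69 = 312.86
The largest value is 377.20 kN from combination 2.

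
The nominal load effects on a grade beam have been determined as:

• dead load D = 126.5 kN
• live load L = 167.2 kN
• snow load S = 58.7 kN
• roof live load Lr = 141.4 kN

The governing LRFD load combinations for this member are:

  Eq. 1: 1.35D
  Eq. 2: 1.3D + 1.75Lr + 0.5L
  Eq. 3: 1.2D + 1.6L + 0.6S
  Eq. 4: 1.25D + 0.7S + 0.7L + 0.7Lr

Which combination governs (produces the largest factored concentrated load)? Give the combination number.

Eq. 1: 1.35(126.5) = 170.8
Eq. 2: 1.3(126.5) + 1.75(141.4) + 0.5(167.2) = 495.5
Eq. 3: 1.2(126.5) + 1.6(167.2) + 0.6(58.7) = 151.8 + 267.5 + 35.2 = 454.5
Eq. 4: 1.25(126.5) + 0.7(58.7) + 0.7(167.2) + 0.7(141.4) = 158.1 + 41.1 + 117.0 + 99.0 = 415.2
The largest value is 495.5 kN from combination 2.

Combination 2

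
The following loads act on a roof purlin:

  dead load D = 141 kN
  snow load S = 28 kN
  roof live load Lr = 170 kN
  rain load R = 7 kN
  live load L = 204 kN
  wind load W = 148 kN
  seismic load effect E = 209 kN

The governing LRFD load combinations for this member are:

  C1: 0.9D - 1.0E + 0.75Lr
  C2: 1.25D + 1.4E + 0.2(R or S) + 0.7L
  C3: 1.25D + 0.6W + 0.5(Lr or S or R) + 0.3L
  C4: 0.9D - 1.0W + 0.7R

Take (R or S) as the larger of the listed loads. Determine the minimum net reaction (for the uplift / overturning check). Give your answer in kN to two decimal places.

(R or S) → S = 28 kN; (Lr or S or R) → Lr = 170 kN.
C1: 0.9(141) - 1.0(209) + 0.75(170) = 126.90 - 209.00 + 127.50 = 45.40
C2: 1.25(141) + 1.4(209) + 0.2(28) + 0.7(204) = 176.25 + 292.60 + 5.60 + 142.80 = 617.25
C3: 1.25(141) + 0.6(148) + 0.5(170) + 0.3(204) = 176.25 + 88.80 + 85.00 + 61.20 = 411.25
C4: 0.9(141) - 1.0(148) + 0.7(7) = 126.90 - 148.00 + 4.90 = -16.20
Combination 4 gives the minimum: -16.20 kN.

-16.20 kN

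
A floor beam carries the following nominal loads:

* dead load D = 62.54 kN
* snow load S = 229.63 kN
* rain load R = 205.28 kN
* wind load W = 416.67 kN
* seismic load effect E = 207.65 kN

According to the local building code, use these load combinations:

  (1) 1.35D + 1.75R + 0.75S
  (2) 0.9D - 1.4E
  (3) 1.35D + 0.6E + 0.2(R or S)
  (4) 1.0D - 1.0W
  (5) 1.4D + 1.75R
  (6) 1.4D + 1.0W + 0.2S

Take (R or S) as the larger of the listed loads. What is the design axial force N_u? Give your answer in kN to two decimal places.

615.89 kN

(R or S) → S = 229.63 kN.
(1) 1.35(62.54) + 1.75(205.28) + 0.75(229.63) = 84.43 + 359.24 + 172.22 = 615.89
(2) 0.9(62.54) - 1.4(207.65) = 56.29 - 290.71 = -234.42
(3) 1.35(62.54) + 0.6(207.65) + 0.2(229.63) = 84.43 + 124.59 + 45.93 = 254.95
(4) 1.0(62.54) - 1.0(416.67) = 62.54 - 416.67 = -354.13
(5) 1.4(62.54) + 1.75(205.28) = 87.56 + 359.24 = 446.80
(6) 1.4(62.54) + 1.0(416.67) + 0.2(229.63) = 550.15
Maximum is from combination 1.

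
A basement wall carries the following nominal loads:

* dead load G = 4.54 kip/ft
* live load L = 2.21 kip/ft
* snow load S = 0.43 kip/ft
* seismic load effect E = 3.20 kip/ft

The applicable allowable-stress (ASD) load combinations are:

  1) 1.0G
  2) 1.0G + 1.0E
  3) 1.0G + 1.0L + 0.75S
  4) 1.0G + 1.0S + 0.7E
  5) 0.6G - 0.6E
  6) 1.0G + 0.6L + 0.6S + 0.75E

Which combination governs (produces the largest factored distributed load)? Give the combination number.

1) 1.0(4.54) = 4.54
2) 1.0(4.54) + 1.0(3.20) = 4.54 + 3.20 = 7.74
3) 1.0(4.54) + 1.0(2.21) + 0.75(0.43) = 4.54 + 2.21 + 0.32 = 7.07
4) 1.0(4.54) + 1.0(0.43) + 0.7(3.20) = 4.54 + 0.43 + 2.24 = 7.21
5) 0.6(4.54) - 0.6(3.20) = 2.72 - 1.92 = 0.80
6) 1.0(4.54) + 0.6(2.21) + 0.6(0.43) + 0.75(3.20) = 8.52
The largest value is 8.52 kip/ft from combination 6.

Combination 6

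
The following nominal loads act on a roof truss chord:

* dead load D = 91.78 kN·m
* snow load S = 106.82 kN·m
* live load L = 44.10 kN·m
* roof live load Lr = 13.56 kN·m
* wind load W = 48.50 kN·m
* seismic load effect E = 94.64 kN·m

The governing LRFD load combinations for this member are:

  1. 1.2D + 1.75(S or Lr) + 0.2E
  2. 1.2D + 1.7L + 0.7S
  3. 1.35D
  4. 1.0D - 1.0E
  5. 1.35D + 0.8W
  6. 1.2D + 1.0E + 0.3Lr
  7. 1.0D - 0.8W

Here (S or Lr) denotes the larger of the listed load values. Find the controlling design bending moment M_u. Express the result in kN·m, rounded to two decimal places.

316.00 kN·m

(S or Lr) → S = 106.82 kN·m.
1. 1.2(91.78) + 1.75(106.82) + 0.2(94.64) = 316.00
2. 1.2(91.78) + 1.7(44.10) + 0.7(106.82) = 259.88
3. 1.35(91.78) = 123.90
4. 1.0(91.78) - 1.0(94.64) = -2.86
5. 1.35(91.78) + 0.8(48.50) = 162.70
6. 1.2(91.78) + 1.0(94.64) + 0.3(13.56) = 208.84
7. 1.0(91.78) - 0.8(48.50) = 52.98
Combination 1 governs: M_u = 316.00 kN·m.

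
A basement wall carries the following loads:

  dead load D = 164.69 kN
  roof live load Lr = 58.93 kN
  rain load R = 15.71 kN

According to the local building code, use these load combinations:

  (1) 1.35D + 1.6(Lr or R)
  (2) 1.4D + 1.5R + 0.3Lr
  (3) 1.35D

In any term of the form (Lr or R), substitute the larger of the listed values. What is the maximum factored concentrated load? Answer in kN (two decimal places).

316.62 kN

(Lr or R) → Lr = 58.93 kN.
(1) 1.35(164.69) + 1.6(58.93) = 222.33 + 94.29 = 316.62
(2) 1.4(164.69) + 1.5(15.71) + 0.3(58.93) = 271.81
(3) 1.35(164.69) = 222.33
Maximum is from combination 1.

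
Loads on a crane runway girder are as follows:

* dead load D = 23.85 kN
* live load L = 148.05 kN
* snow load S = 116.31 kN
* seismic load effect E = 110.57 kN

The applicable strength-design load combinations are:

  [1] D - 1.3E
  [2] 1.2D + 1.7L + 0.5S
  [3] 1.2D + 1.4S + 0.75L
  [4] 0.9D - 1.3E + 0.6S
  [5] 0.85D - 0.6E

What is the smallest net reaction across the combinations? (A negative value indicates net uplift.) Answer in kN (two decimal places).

-119.89 kN

[1] 1.0(23.85) - 1.3(110.57) = 23.85 - 143.74 = -119.89
[2] 1.2(23.85) + 1.7(148.05) + 0.5(116.31) = 338.46
[3] 1.2(23.85) + 1.4(116.31) + 0.75(148.05) = 28.62 + 162.83 + 111.04 = 302.49
[4] 0.9(23.85) - 1.3(110.57) + 0.6(116.31) = -52.49
[5] 0.85(23.85) - 0.6(110.57) = 20.27 - 66.34 = -46.07
Combination 1 gives the minimum: -119.89 kN.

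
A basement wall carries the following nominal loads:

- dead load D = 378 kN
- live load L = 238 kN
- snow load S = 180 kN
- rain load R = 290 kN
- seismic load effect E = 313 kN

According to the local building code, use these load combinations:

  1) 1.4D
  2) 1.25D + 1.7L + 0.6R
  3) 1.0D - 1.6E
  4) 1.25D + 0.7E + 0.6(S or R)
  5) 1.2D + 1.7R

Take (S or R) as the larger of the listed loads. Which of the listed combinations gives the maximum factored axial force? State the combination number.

(S or R) → R = 290 kN.
1) 1.4(378) = 529.2
2) 1.25(378) + 1.7(238) + 0.6(290) = 472.5 + 404.6 + 174.0 = 1051.1
3) 1.0(378) - 1.6(313) = 378.0 - 500.8 = -122.8
4) 1.25(378) + 0.7(313) + 0.6(290) = 472.5 + 219.1 + 174.0 = 865.6
5) 1.2(378) + 1.7(290) = 453.6 + 493.0 = 946.6
The largest value is 1051.1 kN from combination 2.

Combination 2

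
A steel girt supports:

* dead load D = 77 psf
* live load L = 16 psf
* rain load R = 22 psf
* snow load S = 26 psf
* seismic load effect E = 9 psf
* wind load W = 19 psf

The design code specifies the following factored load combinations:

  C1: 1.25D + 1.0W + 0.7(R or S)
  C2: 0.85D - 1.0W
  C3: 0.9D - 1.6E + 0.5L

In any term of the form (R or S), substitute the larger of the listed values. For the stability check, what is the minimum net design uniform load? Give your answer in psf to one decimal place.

46.5 psf

(R or S) → S = 26 psf.
C1: 1.25(77) + 1.0(19) + 0.7(26) = 133.5
C2: 0.85(77) - 1.0(19) = 46.5
C3: 0.9(77) - 1.6(9) + 0.5(16) = 62.9
Combination 2 gives the minimum: 46.5 psf.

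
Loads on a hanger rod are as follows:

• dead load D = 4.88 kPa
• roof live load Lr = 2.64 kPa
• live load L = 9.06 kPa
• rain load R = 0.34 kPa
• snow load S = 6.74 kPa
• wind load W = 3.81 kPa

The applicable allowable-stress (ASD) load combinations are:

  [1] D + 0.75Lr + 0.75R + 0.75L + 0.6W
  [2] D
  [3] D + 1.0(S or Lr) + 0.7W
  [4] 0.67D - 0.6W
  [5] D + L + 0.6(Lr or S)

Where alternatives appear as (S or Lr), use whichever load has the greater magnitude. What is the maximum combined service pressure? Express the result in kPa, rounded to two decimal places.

(S or Lr) → S = 6.74 kPa; (Lr or S) → S = 6.74 kPa.
[1] 1.0(4.88) + 0.75(2.64) + 0.75(0.34) + 0.75(9.06) + 0.6(3.81) = 16.20
[2] 1.0(4.88) = 4.88
[3] 1.0(4.88) + 1.0(6.74) + 0.7(3.81) = 4.88 + 6.74 + 2.67 = 14.29
[4] 0.67(4.88) - 0.6(3.81) = 3.27 - 2.29 = 0.98
[5] 1.0(4.88) + 1.0(9.06) + 0.6(6.74) = 4.88 + 9.06 + 4.04 = 17.98
Combination 5 governs: p = 17.98 kPa.

17.98 kPa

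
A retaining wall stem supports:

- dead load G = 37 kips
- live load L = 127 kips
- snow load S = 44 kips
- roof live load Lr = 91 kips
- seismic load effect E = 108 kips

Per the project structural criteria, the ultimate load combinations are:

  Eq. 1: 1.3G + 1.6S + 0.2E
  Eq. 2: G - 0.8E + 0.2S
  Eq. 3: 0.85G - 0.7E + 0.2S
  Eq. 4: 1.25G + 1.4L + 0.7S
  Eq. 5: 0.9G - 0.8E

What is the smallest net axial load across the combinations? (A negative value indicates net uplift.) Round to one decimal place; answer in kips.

-53.1 kips

Eq. 1: 1.3(37) + 1.6(44) + 0.2(108) = 140.1
Eq. 2: 1.0(37) - 0.8(108) + 0.2(44) = -40.6
Eq. 3: 0.85(37) - 0.7(108) + 0.2(44) = -35.4
Eq. 4: 1.25(37) + 1.4(127) + 0.7(44) = 254.9
Eq. 5: 0.9(37) - 0.8(108) = -53.1
Combination 5 gives the minimum: -53.1 kips.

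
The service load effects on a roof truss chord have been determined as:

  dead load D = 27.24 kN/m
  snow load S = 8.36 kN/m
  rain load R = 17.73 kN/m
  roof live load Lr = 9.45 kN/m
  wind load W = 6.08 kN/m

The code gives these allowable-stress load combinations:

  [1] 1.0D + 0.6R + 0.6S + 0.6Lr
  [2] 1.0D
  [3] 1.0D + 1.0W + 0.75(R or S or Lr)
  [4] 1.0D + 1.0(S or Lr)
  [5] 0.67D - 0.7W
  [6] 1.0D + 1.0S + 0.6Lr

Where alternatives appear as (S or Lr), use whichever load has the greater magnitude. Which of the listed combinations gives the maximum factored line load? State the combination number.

(R or S or Lr) → R = 17.73 kN/m; (S or Lr) → Lr = 9.45 kN/m.
[1] 1.0(27.24) + 0.6(17.73) + 0.6(8.36) + 0.6(9.45) = 48.56
[2] 1.0(27.24) = 27.24
[3] 1.0(27.24) + 1.0(6.08) + 0.75(17.73) = 27.24 + 6.08 + 13.30 = 46.62
[4] 1.0(27.24) + 1.0(9.45) = 27.24 + 9.45 = 36.69
[5] 0.67(27.24) - 0.7(6.08) = 18.25 - 4.26 = 13.99
[6] 1.0(27.24) + 1.0(8.36) + 0.6(9.45) = 27.24 + 8.36 + 5.67 = 41.27
The largest value is 48.56 kN/m from combination 1.

Combination 1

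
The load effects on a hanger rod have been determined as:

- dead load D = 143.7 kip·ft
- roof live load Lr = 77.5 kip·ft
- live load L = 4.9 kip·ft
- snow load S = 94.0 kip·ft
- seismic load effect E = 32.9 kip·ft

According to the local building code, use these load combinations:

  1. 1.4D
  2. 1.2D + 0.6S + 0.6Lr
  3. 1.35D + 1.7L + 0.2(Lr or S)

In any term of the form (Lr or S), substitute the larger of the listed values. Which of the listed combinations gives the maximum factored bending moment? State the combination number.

(Lr or S) → S = 94.0 kip·ft.
1. 1.4(143.7) = 201.2
2. 1.2(143.7) + 0.6(94.0) + 0.6(77.5) = 172.4 + 56.4 + 46.5 = 275.3
3. 1.35(143.7) + 1.7(4.9) + 0.2(94.0) = 194.0 + 8.3 + 18.8 = 221.1
The largest value is 275.3 kip·ft from combination 2.

Combination 2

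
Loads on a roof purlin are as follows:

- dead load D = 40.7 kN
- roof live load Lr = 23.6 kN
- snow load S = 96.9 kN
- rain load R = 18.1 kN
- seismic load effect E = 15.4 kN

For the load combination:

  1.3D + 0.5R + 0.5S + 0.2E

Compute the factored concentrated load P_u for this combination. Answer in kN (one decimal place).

1.3(40.7) + 0.5(18.1) + 0.5(96.9) + 0.2(15.4) = 113.5
P_u = 113.5 kN.

113.5 kN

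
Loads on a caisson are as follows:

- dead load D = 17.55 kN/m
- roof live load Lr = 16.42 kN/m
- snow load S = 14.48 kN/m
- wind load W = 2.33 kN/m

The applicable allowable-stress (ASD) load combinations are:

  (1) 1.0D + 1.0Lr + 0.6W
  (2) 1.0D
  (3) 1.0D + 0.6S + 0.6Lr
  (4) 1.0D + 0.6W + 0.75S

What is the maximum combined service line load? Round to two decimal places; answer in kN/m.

36.09 kN/m

(1) 1.0(17.55) + 1.0(16.42) + 0.6(2.33) = 17.55 + 16.42 + 1.40 = 35.37
(2) 1.0(17.55) = 17.55
(3) 1.0(17.55) + 0.6(14.48) + 0.6(16.42) = 17.55 + 8.69 + 9.85 = 36.09
(4) 1.0(17.55) + 0.6(2.33) + 0.75(14.48) = 17.55 + 1.40 + 10.86 = 29.81
The controlling combination is 3, giving 36.09 kN/m.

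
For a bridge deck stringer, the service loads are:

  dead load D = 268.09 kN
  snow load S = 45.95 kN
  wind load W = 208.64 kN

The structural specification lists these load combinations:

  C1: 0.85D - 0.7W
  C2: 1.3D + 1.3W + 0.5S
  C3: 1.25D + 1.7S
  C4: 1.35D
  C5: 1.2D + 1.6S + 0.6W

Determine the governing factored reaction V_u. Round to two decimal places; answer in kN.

642.72 kN

C1: 0.85(268.09) - 0.7(208.64) = 227.88 - 146.05 = 81.83
C2: 1.3(268.09) + 1.3(208.64) + 0.5(45.95) = 642.72
C3: 1.25(268.09) + 1.7(45.95) = 335.11 + 78.12 = 413.23
C4: 1.35(268.09) = 361.92
C5: 1.2(268.09) + 1.6(45.95) + 0.6(208.64) = 321.71 + 73.52 + 125.18 = 520.41
Combination 2 governs: V_u = 642.72 kN.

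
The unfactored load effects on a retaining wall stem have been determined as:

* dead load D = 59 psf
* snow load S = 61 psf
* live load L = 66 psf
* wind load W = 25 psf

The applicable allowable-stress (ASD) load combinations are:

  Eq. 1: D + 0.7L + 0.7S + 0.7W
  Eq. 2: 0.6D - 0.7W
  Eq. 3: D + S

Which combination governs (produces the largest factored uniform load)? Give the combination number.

Combination 1

Eq. 1: 1.0(59) + 0.7(66) + 0.7(61) + 0.7(25) = 59.0 + 46.2 + 42.7 + 17.5 = 165.4
Eq. 2: 0.6(59) - 0.7(25) = 35.4 - 17.5 = 17.9
Eq. 3: 1.0(59) + 1.0(61) = 59.0 + 61.0 = 120.0
The largest value is 165.4 psf from combination 1.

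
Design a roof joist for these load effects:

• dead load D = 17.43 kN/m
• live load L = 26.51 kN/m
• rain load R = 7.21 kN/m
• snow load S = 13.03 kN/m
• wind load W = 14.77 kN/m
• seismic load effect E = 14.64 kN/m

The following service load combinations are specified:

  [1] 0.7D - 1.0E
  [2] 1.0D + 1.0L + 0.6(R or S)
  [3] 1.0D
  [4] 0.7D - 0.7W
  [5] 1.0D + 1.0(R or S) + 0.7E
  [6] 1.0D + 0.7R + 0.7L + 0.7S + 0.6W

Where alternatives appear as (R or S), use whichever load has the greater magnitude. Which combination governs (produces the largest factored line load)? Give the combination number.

Combination 6

(R or S) → S = 13.03 kN/m.
[1] 0.7(17.43) - 1.0(14.64) = 12.20 - 14.64 = -2.44
[2] 1.0(17.43) + 1.0(26.51) + 0.6(13.03) = 17.43 + 26.51 + 7.82 = 51.76
[3] 1.0(17.43) = 17.43
[4] 0.7(17.43) - 0.7(14.77) = 12.20 - 10.34 = 1.86
[5] 1.0(17.43) + 1.0(13.03) + 0.7(14.64) = 17.43 + 13.03 + 10.25 = 40.71
[6] 1.0(17.43) + 0.7(7.21) + 0.7(26.51) + 0.7(13.03) + 0.6(14.77) = 17.43 + 5.05 + 18.56 + 9.12 + 8.86 = 59.02
The largest value is 59.02 kN/m from combination 6.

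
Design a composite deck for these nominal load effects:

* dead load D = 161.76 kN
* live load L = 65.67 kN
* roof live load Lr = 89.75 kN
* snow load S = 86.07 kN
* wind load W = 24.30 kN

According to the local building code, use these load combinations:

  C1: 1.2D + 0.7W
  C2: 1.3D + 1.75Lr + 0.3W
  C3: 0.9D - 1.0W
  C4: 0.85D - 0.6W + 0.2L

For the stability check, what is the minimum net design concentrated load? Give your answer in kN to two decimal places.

121.28 kN

C1: 1.2(161.76) + 0.7(24.30) = 194.11 + 17.01 = 211.12
C2: 1.3(161.76) + 1.75(89.75) + 0.3(24.30) = 210.29 + 157.06 + 7.29 = 374.64
C3: 0.9(161.76) - 1.0(24.30) = 145.58 - 24.30 = 121.28
C4: 0.85(161.76) - 0.6(24.30) + 0.2(65.67) = 137.50 - 14.58 + 13.13 = 136.05
Combination 3 gives the minimum: 121.28 kN.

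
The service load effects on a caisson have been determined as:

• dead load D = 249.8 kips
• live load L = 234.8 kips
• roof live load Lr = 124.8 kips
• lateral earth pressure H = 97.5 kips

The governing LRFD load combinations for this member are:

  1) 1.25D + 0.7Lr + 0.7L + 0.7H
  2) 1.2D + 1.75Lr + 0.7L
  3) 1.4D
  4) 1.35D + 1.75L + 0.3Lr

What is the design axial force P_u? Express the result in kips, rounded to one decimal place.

1) 1.25(249.8) + 0.7(124.8) + 0.7(234.8) + 0.7(97.5) = 632.2
2) 1.2(249.8) + 1.75(124.8) + 0.7(234.8) = 682.5
3) 1.4(249.8) = 349.7
4) 1.35(249.8) + 1.75(234.8) + 0.3(124.8) = 785.6
Maximum is from combination 4.

785.6 kips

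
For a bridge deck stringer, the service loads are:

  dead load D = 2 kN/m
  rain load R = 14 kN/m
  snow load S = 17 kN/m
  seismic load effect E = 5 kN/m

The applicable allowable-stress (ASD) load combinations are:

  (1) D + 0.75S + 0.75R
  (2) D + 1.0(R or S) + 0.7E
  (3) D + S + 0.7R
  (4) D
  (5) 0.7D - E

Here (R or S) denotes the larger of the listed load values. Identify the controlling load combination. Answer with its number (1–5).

(R or S) → S = 17 kN/m.
(1) 1.0(2) + 0.75(17) + 0.75(14) = 2.0 + 12.8 + 10.5 = 25.3
(2) 1.0(2) + 1.0(17) + 0.7(5) = 2.0 + 17.0 + 3.5 = 22.5
(3) 1.0(2) + 1.0(17) + 0.7(14) = 2.0 + 17.0 + 9.8 = 28.8
(4) 1.0(2) = 2.0
(5) 0.7(2) - 1.0(5) = 1.4 - 5.0 = -3.6
The largest value is 28.8 kN/m from combination 3.

Combination 3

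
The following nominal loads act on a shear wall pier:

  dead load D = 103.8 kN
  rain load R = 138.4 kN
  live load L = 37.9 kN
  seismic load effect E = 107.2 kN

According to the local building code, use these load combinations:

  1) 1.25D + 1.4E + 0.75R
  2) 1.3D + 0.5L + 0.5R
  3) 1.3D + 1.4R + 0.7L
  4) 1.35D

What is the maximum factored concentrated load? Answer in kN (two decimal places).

383.63 kN

1) 1.25(103.8) + 1.4(107.2) + 0.75(138.4) = 129.75 + 150.08 + 103.80 = 383.63
2) 1.3(103.8) + 0.5(37.9) + 0.5(138.4) = 134.94 + 18.95 + 69.20 = 223.09
3) 1.3(103.8) + 1.4(138.4) + 0.7(37.9) = 134.94 + 193.76 + 26.53 = 355.23
4) 1.35(103.8) = 140.13
The controlling combination is 1, giving 383.63 kN.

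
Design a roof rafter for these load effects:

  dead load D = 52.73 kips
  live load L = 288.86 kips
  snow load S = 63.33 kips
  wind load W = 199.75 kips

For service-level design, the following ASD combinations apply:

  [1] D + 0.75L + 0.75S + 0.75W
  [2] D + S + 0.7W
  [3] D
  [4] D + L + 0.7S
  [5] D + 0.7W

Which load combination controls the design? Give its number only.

Combination 1

[1] 1.0(52.73) + 0.75(288.86) + 0.75(63.33) + 0.75(199.75) = 52.73 + 216.65 + 47.50 + 149.81 = 466.69
[2] 1.0(52.73) + 1.0(63.33) + 0.7(199.75) = 52.73 + 63.33 + 139.83 = 255.89
[3] 1.0(52.73) = 52.73
[4] 1.0(52.73) + 1.0(288.86) + 0.7(63.33) = 52.73 + 288.86 + 44.33 = 385.92
[5] 1.0(52.73) + 0.7(199.75) = 52.73 + 139.83 = 192.56
The largest value is 466.69 kips from combination 1.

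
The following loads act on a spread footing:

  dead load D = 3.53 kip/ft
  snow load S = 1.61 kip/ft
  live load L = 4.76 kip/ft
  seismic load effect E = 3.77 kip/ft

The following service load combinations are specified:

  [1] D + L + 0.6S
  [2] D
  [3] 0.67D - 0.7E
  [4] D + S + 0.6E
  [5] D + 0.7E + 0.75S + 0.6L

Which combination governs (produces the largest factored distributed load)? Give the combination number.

Combination 5

[1] 1.0(3.53) + 1.0(4.76) + 0.6(1.61) = 9.26
[2] 1.0(3.53) = 3.53
[3] 0.67(3.53) - 0.7(3.77) = -0.27
[4] 1.0(3.53) + 1.0(1.61) + 0.6(3.77) = 7.40
[5] 1.0(3.53) + 0.7(3.77) + 0.75(1.61) + 0.6(4.76) = 10.23
The largest value is 10.23 kip/ft from combination 5.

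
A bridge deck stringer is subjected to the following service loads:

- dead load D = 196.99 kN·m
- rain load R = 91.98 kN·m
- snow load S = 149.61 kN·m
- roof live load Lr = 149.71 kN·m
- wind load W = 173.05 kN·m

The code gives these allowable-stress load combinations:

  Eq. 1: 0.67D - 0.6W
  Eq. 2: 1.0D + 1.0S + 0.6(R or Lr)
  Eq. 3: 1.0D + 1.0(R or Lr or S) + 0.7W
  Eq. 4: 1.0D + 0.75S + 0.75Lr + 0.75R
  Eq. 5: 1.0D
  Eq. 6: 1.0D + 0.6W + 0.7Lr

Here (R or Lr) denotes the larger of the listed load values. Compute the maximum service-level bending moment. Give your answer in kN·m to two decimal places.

(R or Lr) → Lr = 149.71 kN·m; (R or Lr or S) → Lr = 149.71 kN·m.
Eq. 1: 0.67(196.99) - 0.6(173.05) = 131.98 - 103.83 = 28.15
Eq. 2: 1.0(196.99) + 1.0(149.61) + 0.6(149.71) = 196.99 + 149.61 + 89.83 = 436.43
Eq. 3: 1.0(196.99) + 1.0(149.71) + 0.7(173.05) = 196.99 + 149.71 + 121.14 = 467.84
Eq. 4: 1.0(196.99) + 0.75(149.61) + 0.75(149.71) + 0.75(91.98) = 196.99 + 112.21 + 112.28 + 68.99 = 490.47
Eq. 5: 1.0(196.99) = 196.99
Eq. 6: 1.0(196.99) + 0.6(173.05) + 0.7(149.71) = 196.99 + 103.83 + 104.80 = 405.62
The controlling combination is 4, giving 490.47 kN·m.

490.47 kN·m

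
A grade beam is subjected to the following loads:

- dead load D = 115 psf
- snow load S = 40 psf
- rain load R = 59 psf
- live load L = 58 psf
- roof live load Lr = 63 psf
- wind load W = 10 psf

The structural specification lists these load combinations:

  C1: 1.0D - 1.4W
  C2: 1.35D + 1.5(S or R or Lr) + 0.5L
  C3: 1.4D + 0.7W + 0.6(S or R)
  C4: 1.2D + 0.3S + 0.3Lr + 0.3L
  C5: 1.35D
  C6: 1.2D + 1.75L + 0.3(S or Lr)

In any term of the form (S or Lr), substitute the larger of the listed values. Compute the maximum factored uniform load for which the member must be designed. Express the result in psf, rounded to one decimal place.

(S or R or Lr) → Lr = 63 psf; (S or R) → R = 59 psf; (S or Lr) → Lr = 63 psf.
C1: 1.0(115) - 1.4(10) = 115.0 - 14.0 = 101.0
C2: 1.35(115) + 1.5(63) + 0.5(58) = 155.3 + 94.5 + 29.0 = 278.8
C3: 1.4(115) + 0.7(10) + 0.6(59) = 161.0 + 7.0 + 35.4 = 203.4
C4: 1.2(115) + 0.3(40) + 0.3(63) + 0.3(58) = 138.0 + 12.0 + 18.9 + 17.4 = 186.3
C5: 1.35(115) = 155.3
C6: 1.2(115) + 1.75(58) + 0.3(63) = 138.0 + 101.5 + 18.9 = 258.4
The controlling combination is 2, giving 278.8 psf.

278.8 psf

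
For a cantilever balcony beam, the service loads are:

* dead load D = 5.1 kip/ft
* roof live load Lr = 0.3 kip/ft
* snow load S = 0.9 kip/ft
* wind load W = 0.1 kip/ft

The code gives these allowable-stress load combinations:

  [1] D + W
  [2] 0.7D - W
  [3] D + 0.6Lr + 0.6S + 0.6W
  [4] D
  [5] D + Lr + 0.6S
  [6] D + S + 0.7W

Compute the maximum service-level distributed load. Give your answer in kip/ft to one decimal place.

[1] 1.0(5.1) + 1.0(0.1) = 5.1 + 0.1 = 5.2
[2] 0.7(5.1) - 1.0(0.1) = 3.6 - 0.1 = 3.5
[3] 1.0(5.1) + 0.6(0.3) + 0.6(0.9) + 0.6(0.1) = 5.1 + 0.2 + 0.5 + 0.1 = 5.9
[4] 1.0(5.1) = 5.1
[5] 1.0(5.1) + 1.0(0.3) + 0.6(0.9) = 5.1 + 0.3 + 0.5 = 5.9
[6] 1.0(5.1) + 1.0(0.9) + 0.7(0.1) = 5.1 + 0.9 + 0.1 = 6.1
The controlling combination is 6, giving 6.1 kip/ft.

6.1 kip/ft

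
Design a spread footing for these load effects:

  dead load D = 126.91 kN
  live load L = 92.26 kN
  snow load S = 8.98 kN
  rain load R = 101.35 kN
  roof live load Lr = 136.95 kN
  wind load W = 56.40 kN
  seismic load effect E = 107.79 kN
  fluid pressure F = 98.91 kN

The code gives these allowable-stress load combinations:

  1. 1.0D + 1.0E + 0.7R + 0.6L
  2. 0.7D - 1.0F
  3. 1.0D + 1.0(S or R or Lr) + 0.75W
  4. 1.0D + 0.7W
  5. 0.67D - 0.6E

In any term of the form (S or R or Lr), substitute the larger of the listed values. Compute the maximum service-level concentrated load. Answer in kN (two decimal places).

361.00 kN

(S or R or Lr) → Lr = 136.95 kN.
1. 1.0(126.91) + 1.0(107.79) + 0.7(101.35) + 0.6(92.26) = 361.00
2. 0.7(126.91) - 1.0(98.91) = -10.07
3. 1.0(126.91) + 1.0(136.95) + 0.75(56.40) = 306.16
4. 1.0(126.91) + 0.7(56.40) = 166.39
5. 0.67(126.91) - 0.6(107.79) = 20.36
Maximum is from combination 1.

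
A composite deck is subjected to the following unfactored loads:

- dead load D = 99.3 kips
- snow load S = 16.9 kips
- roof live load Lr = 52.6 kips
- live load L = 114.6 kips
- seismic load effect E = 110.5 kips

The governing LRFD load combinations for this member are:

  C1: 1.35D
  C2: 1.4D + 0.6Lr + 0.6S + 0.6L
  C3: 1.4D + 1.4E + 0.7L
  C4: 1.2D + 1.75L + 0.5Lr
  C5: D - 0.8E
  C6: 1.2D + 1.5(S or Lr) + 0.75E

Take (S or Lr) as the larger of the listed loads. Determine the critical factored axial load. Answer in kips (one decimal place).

(S or Lr) → Lr = 52.6 kips.
C1: 1.35(99.3) = 134.1
C2: 1.4(99.3) + 0.6(52.6) + 0.6(16.9) + 0.6(114.6) = 139.0 + 31.6 + 10.1 + 68.8 = 249.5
C3: 1.4(99.3) + 1.4(110.5) + 0.7(114.6) = 139.0 + 154.7 + 80.2 = 373.9
C4: 1.2(99.3) + 1.75(114.6) + 0.5(52.6) = 346.0
C5: 1.0(99.3) - 0.8(110.5) = 99.3 - 88.4 = 10.9
C6: 1.2(99.3) + 1.5(52.6) + 0.75(110.5) = 280.9
Maximum is from combination 3.

373.9 kips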